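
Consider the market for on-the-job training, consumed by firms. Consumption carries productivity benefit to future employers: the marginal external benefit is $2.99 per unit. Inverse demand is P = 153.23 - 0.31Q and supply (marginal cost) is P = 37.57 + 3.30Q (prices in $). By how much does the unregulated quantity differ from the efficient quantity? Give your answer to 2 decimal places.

Market equilibrium (private): 37.57 + 3.30Q = 153.23 - 0.31Q → Q_m = 32.0388.
Social marginal benefit = demand + MEB = 156.22 - 0.31Q.
Set SMB = MC: 156.22 - 0.31Q = 37.57 + 3.30Q → Q* = 32.8670.
Gap = |32.0388 − 32.8670| = 0.8282.

0.83 units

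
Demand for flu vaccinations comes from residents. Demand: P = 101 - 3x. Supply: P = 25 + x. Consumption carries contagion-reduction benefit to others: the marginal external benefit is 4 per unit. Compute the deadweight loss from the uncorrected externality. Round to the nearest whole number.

Market equilibrium (private): 25 + x = 101 - 3x → x_m = 19.0000.
Social marginal benefit = demand + MEB = 105 - 3x.
Set SMB = MC: 105 - 3x = 25 + x → x* = 20.0000.
The loss is the area between SMB and MC from x* to x_m; with linear curves that's a triangle of height MEB(x_m).
DWL = ½ × 1.0000 × 4.0000 = 2.0000.

DWL = 2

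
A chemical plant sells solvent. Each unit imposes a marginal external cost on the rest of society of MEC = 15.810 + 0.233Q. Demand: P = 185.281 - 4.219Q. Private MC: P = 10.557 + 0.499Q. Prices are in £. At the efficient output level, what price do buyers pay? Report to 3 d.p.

P = £49.862

Social marginal cost = private MC + MEC = 26.367 + 0.732Q.
Set SMC = demand: 26.367 + 0.732Q = 185.281 - 4.219Q → Q* = 32.0974.
Consumer price on the demand curve at Q*: 185.281 − 4.219×32.0974 = 49.8621.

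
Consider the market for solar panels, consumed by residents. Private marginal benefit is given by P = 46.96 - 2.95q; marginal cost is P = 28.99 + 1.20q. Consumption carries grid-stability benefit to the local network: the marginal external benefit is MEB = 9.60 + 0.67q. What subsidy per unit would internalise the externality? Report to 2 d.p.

Social marginal benefit = demand + MEB = 56.56 - 2.28q.
Set SMB = MC: 56.56 - 2.28q = 28.99 + 1.20q → q* = 7.9224.
The Pigouvian subsidy equals MEB at q*: 9.60 + 0.67×7.9224 = 14.9080.

subsidy = 14.91 per unit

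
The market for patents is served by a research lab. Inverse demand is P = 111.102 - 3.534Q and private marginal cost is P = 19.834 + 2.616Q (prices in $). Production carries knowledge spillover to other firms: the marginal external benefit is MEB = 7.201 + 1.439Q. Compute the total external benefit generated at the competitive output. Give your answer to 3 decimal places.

Market equilibrium (private): 19.834 + 2.616Q = 111.102 - 3.534Q → Q_m = 14.8403.
Total external benefit = ∫₀^{Q_m} (7.201 + 1.439Q) dQ = 7.201×14.8403 + ½×1.439×14.8403² = 265.3237.

$265.324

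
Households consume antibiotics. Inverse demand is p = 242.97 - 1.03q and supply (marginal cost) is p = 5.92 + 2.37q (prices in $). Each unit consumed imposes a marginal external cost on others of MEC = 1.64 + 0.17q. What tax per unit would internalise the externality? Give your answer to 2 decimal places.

Social marginal benefit = demand − MEC = 241.33 - 1.20q.
Set SMB = MC: 241.33 - 1.20q = 5.92 + 2.37q → q* = 65.9412.
The Pigouvian tax equals MEC at q*: 1.64 + 0.17×65.9412 = 12.8500.

tax = $12.85 per unit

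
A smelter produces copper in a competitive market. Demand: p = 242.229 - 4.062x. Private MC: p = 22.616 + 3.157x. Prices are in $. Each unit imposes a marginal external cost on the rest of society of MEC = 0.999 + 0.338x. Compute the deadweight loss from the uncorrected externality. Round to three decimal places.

Market equilibrium (private): 22.616 + 3.157x = 242.229 - 4.062x → x_m = 30.4215.
Social marginal cost = private MC + MEC = 23.615 + 3.495x.
Set SMC = demand: 23.615 + 3.495x = 242.229 - 4.062x → x* = 28.9287.
The welfare-loss triangle has base |x_m − x*| and height MEC(x_m) (the vertical gap between SMC and demand is zero at x* and MEC at x_m).
DWL = ½ × 1.4928 × 11.2815 = 8.4205.

DWL = $8.421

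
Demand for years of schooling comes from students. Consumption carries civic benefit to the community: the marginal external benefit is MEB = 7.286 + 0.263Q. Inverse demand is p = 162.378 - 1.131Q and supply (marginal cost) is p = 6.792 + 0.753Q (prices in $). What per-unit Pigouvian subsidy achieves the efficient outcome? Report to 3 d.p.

Social marginal benefit = demand + MEB = 169.664 - 0.868Q.
Set SMB = MC: 169.664 - 0.868Q = 6.792 + 0.753Q → Q* = 100.4762.
The Pigouvian subsidy equals MEB at Q*: 7.286 + 0.263×100.4762 = 33.7112.

subsidy = $33.711 per unit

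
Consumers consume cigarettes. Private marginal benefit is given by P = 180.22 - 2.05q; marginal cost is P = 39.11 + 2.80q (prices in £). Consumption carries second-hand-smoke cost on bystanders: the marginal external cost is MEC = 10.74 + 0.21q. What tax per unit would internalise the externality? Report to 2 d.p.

Social marginal benefit = demand − MEC = 169.48 - 2.26q.
Set SMB = MC: 169.48 - 2.26q = 39.11 + 2.80q → q* = 25.7648.
The Pigouvian tax equals MEC at q*: 10.74 + 0.21×25.7648 = 16.1506.

tax = £16.15 per unit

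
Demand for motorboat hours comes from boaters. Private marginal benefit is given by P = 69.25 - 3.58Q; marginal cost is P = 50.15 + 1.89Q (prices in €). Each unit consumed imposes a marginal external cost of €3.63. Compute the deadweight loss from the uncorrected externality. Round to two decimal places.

DWL = €1.20

Market equilibrium (private): 50.15 + 1.89Q = 69.25 - 3.58Q → Q_m = 3.4918.
Social marginal benefit = demand − MEC = 65.62 - 3.58Q.
Set SMB = MC: 65.62 - 3.58Q = 50.15 + 1.89Q → Q* = 2.8282.
Between Q* and Q_m the wedge MC − SMB runs linearly from 0 to MEC(Q_m), so the loss is a triangle.
DWL = ½ × 0.6636 × 3.6300 = 1.2044.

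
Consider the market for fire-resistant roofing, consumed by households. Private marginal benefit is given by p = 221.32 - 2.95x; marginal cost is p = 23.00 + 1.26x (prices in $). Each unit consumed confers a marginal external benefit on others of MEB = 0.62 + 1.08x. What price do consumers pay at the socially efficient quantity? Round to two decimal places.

Social marginal benefit = demand + MEB = 221.94 - 1.87x.
Set SMB = MC: 221.94 - 1.87x = 23.00 + 1.26x → x* = 63.5591.
Consumer price on the demand curve at x*: 221.32 − 2.95×63.5591 = 33.8207.

P = $33.82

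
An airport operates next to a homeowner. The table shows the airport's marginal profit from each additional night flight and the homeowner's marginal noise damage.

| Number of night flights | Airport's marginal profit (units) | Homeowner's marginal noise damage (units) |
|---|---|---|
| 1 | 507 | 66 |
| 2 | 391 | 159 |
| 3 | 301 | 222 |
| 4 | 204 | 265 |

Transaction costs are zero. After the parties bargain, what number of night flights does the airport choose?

Bargaining reaches the level where marginal profit last exceeds marginal noise damage.
That holds through level 3 (301 ≥ 222) but not at 4 (204 < 265).

3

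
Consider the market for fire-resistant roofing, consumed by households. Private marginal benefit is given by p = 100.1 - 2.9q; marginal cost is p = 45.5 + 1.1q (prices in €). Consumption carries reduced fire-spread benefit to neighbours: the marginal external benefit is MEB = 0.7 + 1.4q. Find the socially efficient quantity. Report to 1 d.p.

Social marginal benefit = demand + MEB = 100.8 - 1.5q.
Set SMB = MC: 100.8 - 1.5q = 45.5 + 1.1q → q* = 21.2692.

q* = 21.3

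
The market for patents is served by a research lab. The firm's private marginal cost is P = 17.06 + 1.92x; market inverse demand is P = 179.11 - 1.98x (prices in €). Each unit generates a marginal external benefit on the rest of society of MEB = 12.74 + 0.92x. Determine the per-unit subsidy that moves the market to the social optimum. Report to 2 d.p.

Social marginal cost = private MC − MEB = 4.32 + x.
Set SMC = demand: 4.32 + x = 179.11 - 1.98x → x* = 58.6544.
The Pigouvian subsidy equals MEB at x*: 12.74 + 0.92×58.6544 = 66.7020.

subsidy = €66.70 per unit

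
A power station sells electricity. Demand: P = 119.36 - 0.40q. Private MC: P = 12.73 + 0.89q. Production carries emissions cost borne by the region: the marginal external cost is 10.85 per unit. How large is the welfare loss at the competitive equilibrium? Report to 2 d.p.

DWL = 45.63

Market equilibrium (private): 12.73 + 0.89q = 119.36 - 0.40q → q_m = 82.6589.
Social marginal cost = private MC + MEC = 23.58 + 0.89q.
Set SMC = demand: 23.58 + 0.89q = 119.36 - 0.40q → q* = 74.2481.
Height of the DWL triangle at q_m is SMC(q_m) − demand(q_m) = MEC(q_m) = 10.8500.
DWL = ½ × 8.4108 × 10.8500 = 45.6286.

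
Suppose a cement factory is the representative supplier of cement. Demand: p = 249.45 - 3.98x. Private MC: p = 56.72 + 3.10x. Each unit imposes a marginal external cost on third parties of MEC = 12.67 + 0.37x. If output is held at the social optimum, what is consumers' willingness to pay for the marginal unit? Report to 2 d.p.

Social marginal cost = private MC + MEC = 69.39 + 3.47x.
Set SMC = demand: 69.39 + 3.47x = 249.45 - 3.98x → x* = 24.1691.
Consumer price on the demand curve at x*: 249.45 − 3.98×24.1691 = 153.2570.

P = 153.26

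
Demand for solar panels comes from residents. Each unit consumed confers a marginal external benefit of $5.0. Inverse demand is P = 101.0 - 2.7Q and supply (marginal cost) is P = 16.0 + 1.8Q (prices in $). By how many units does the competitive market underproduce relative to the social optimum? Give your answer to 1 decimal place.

Market equilibrium (private): 16.0 + 1.8Q = 101.0 - 2.7Q → Q_m = 18.8889.
Social marginal benefit = demand + MEB = 106.0 - 2.7Q.
Set SMB = MC: 106.0 - 2.7Q = 16.0 + 1.8Q → Q* = 20.0000.
Gap = |18.8889 − 20.0000| = 1.1111.

1.1 units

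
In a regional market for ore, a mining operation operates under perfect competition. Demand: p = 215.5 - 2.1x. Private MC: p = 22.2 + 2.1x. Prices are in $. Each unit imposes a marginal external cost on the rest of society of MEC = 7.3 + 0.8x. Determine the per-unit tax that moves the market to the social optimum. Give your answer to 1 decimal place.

tax = $37.1 per unit

Social marginal cost = private MC + MEC = 29.5 + 2.9x.
Set SMC = demand: 29.5 + 2.9x = 215.5 - 2.1x → x* = 37.2000.
The Pigouvian tax equals MEC at x*: 7.3 + 0.8×37.2000 = 37.0600.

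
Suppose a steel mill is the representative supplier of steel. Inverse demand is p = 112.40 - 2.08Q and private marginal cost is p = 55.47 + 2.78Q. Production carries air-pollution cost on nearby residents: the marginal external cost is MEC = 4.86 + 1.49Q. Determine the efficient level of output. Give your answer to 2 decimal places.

Q* = 8.20

Social marginal cost = private MC + MEC = 60.33 + 4.27Q.
Set SMC = demand: 60.33 + 4.27Q = 112.40 - 2.08Q → Q* = 8.2000.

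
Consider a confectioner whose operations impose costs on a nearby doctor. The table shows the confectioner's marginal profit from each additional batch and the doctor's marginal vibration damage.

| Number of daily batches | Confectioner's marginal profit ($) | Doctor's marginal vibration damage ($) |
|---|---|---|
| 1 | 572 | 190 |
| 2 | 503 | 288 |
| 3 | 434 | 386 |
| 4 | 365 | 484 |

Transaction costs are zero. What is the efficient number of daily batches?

3

Bargaining reaches the level where marginal profit last exceeds marginal vibration damage.
That holds through level 3 (434 ≥ 386) but not at 4 (365 < 484).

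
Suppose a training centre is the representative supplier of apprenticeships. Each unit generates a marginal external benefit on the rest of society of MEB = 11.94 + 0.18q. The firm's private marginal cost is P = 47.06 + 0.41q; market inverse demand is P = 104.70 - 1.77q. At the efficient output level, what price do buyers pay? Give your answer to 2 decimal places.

Social marginal cost = private MC − MEB = 35.12 + 0.23q.
Set SMC = demand: 35.12 + 0.23q = 104.70 - 1.77q → q* = 34.7900.
Consumer price on the demand curve at q*: 104.70 − 1.77×34.7900 = 43.1217.

P = 43.12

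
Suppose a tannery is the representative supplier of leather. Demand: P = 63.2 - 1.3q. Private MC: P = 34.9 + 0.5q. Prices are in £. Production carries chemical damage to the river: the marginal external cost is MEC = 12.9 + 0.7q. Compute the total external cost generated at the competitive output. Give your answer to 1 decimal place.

£289.3

Market equilibrium (private): 34.9 + 0.5q = 63.2 - 1.3q → q_m = 15.7222.
Total external cost = ∫₀^{q_m} (12.9 + 0.7q) dq = 12.9×15.7222 + ½×0.7×15.7222² = 289.3320.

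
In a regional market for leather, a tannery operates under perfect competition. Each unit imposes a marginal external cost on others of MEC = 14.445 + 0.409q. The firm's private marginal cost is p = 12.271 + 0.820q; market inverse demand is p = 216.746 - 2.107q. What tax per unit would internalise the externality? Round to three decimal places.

Social marginal cost = private MC + MEC = 26.716 + 1.229q.
Set SMC = demand: 26.716 + 1.229q = 216.746 - 2.107q → q* = 56.9634.
The Pigouvian tax equals MEC at q*: 14.445 + 0.409×56.9634 = 37.7430.

tax = 37.743 per unit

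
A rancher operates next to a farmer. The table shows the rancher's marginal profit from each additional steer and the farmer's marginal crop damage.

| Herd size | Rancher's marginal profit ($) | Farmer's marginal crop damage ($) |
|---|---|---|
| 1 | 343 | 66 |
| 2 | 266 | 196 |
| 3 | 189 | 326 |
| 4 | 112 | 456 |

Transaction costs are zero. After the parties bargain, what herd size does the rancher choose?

2

Bargaining reaches the level where marginal profit last exceeds marginal crop damage.
That holds through level 2 (266 ≥ 196) but not at 3 (189 < 326).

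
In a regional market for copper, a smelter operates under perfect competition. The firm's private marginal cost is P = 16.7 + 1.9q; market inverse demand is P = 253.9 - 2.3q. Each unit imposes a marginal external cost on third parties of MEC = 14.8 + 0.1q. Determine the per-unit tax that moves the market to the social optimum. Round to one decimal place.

Social marginal cost = private MC + MEC = 31.5 + 2.0q.
Set SMC = demand: 31.5 + 2.0q = 253.9 - 2.3q → q* = 51.7209.
The Pigouvian tax equals MEC at q*: 14.8 + 0.1×51.7209 = 19.9721.

tax = 20.0 per unit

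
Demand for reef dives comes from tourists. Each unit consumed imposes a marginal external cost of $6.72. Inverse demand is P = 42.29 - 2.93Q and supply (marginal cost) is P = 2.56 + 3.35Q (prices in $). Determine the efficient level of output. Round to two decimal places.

Q* = 5.26

Social marginal benefit = demand − MEC = 35.57 - 2.93Q.
Set SMB = MC: 35.57 - 2.93Q = 2.56 + 3.35Q → Q* = 5.2564.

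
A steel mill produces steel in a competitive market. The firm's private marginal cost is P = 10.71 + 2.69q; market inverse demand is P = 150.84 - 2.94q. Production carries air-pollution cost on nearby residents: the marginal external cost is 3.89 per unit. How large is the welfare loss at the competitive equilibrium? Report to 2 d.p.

Market equilibrium (private): 10.71 + 2.69q = 150.84 - 2.94q → q_m = 24.8899.
Social marginal cost = private MC + MEC = 14.60 + 2.69q.
Set SMC = demand: 14.60 + 2.69q = 150.84 - 2.94q → q* = 24.1989.
Between q* and q_m the wedge SMC − demand runs linearly from 0 to MEC(q_m), so the loss is a triangle.
DWL = ½ × 0.6910 × 3.8900 = 1.3440.

DWL = 1.34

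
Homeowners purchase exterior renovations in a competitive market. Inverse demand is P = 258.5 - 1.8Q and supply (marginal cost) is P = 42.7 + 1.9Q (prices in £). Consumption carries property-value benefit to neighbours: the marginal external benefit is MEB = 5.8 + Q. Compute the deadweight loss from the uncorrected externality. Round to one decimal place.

Market equilibrium (private): 42.7 + 1.9Q = 258.5 - 1.8Q → Q_m = 58.3243.
Social marginal benefit = demand + MEB = 264.3 - 0.8Q.
Set SMB = MC: 264.3 - 0.8Q = 42.7 + 1.9Q → Q* = 82.0741.
The welfare-loss triangle has base |Q_m − Q*| and height MEB(Q_m) (the vertical gap between SMB and MC is zero at Q* and MEB at Q_m).
DWL = ½ × 23.7498 × 64.1243 = 761.4697.

DWL = £761.5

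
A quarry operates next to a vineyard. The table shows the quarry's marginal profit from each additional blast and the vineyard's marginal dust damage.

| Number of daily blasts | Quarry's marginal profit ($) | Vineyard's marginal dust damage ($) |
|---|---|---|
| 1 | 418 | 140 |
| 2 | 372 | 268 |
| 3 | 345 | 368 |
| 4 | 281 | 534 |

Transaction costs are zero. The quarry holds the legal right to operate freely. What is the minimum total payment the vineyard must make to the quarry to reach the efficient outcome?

Left alone the quarry would choose level 4 (marginal profit stays positive).
Efficient level: k* = 2 (marginal profit ≥ marginal dust damage through 2).
The vineyard must at least cover the quarry's forgone profit from cutting 4→2: 345 + 281 = 626.

$626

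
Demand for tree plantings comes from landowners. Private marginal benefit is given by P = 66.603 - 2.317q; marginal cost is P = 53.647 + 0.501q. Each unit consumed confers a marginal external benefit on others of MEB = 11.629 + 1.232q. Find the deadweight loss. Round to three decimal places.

DWL = 94.280

Market equilibrium (private): 53.647 + 0.501q = 66.603 - 2.317q → q_m = 4.5976.
Social marginal benefit = demand + MEB = 78.232 - 1.085q.
Set SMB = MC: 78.232 - 1.085q = 53.647 + 0.501q → q* = 15.5013.
Height of the DWL triangle at q_m is SMB(q_m) − MC(q_m) = MEB(q_m) = 17.2932.
DWL = ½ × 10.9037 × 17.2932 = 94.2799.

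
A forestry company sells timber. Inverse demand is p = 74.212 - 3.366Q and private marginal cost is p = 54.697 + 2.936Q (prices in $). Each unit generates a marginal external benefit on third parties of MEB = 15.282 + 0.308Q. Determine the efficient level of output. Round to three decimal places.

Social marginal cost = private MC − MEB = 39.415 + 2.628Q.
Set SMC = demand: 39.415 + 2.628Q = 74.212 - 3.366Q → Q* = 5.8053.

Q* = 5.805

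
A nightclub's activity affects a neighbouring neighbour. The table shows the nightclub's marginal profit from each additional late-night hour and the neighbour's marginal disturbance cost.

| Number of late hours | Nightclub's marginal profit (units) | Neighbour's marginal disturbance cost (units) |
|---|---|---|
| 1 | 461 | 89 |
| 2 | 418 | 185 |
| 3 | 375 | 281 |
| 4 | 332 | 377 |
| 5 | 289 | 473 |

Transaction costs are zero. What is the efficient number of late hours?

Bargaining reaches the level where marginal profit last exceeds marginal disturbance cost.
That holds through level 3 (375 ≥ 281) but not at 4 (332 < 377).

3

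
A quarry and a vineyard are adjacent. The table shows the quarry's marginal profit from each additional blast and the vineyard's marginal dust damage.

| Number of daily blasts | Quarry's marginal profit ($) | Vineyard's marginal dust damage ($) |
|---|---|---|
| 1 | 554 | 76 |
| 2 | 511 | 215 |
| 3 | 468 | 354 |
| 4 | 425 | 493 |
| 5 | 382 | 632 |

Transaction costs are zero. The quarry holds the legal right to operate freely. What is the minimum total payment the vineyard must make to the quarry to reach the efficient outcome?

$807

Left alone the quarry would choose level 5 (marginal profit stays positive).
Efficient level: k* = 3 (marginal profit ≥ marginal dust damage through 3).
The vineyard must at least cover the quarry's forgone profit from cutting 5→3: 425 + 382 = 807.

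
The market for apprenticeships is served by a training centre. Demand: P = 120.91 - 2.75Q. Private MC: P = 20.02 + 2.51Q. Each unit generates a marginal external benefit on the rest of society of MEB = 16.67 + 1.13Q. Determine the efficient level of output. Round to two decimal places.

Q* = 28.46

Social marginal cost = private MC − MEB = 3.35 + 1.38Q.
Set SMC = demand: 3.35 + 1.38Q = 120.91 - 2.75Q → Q* = 28.4649.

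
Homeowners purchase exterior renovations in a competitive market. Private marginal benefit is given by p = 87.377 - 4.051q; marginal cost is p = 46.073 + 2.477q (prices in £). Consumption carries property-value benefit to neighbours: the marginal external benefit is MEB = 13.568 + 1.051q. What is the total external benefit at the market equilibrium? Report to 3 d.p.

£106.885

Market equilibrium (private): 46.073 + 2.477q = 87.377 - 4.051q → q_m = 6.3272.
Total external benefit = ∫₀^{q_m} (13.568 + 1.051q) dq = 13.568×6.3272 + ½×1.051×6.3272² = 106.8850.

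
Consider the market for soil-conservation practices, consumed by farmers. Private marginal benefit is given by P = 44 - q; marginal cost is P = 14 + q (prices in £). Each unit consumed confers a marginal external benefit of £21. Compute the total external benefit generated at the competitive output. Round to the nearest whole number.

£315

Market equilibrium (private): 14 + q = 44 - q → q_m = 15.0000.
Total external benefit = MEB × q_m = 21 × 15.0000 = 315.0000.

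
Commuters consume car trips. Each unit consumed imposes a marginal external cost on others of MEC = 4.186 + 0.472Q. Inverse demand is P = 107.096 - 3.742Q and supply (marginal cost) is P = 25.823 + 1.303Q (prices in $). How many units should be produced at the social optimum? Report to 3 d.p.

Social marginal benefit = demand − MEC = 102.910 - 4.214Q.
Set SMB = MC: 102.910 - 4.214Q = 25.823 + 1.303Q → Q* = 13.9726.

Q* = 13.973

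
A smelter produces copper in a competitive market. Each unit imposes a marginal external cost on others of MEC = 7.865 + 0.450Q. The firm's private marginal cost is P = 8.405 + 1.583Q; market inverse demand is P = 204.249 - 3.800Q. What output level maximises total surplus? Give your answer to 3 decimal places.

Social marginal cost = private MC + MEC = 16.270 + 2.033Q.
Set SMC = demand: 16.270 + 2.033Q = 204.249 - 3.800Q → Q* = 32.2268.

Q* = 32.227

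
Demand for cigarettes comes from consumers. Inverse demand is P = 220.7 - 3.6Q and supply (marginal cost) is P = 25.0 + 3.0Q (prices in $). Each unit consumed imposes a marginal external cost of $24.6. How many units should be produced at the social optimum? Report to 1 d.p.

Q* = 25.9

Social marginal benefit = demand − MEC = 196.1 - 3.6Q.
Set SMB = MC: 196.1 - 3.6Q = 25.0 + 3.0Q → Q* = 25.9242.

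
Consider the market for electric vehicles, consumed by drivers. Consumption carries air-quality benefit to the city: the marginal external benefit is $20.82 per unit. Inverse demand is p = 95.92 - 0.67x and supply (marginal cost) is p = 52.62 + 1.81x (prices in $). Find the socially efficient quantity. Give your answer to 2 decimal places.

x* = 25.85

Social marginal benefit = demand + MEB = 116.74 - 0.67x.
Set SMB = MC: 116.74 - 0.67x = 52.62 + 1.81x → x* = 25.8548.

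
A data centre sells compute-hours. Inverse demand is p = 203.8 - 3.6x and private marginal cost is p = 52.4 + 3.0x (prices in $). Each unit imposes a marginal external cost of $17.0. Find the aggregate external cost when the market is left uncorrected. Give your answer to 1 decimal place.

$390.0

Market equilibrium (private): 52.4 + 3.0x = 203.8 - 3.6x → x_m = 22.9394.
Total external cost = MEC × x_m = 17.0 × 22.9394 = 389.9698.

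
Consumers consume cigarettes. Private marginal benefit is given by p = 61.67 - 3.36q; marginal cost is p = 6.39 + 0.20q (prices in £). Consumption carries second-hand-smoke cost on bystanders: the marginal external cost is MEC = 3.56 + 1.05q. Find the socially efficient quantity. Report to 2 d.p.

Social marginal benefit = demand − MEC = 58.11 - 4.41q.
Set SMB = MC: 58.11 - 4.41q = 6.39 + 0.20q → q* = 11.2191.

q* = 11.22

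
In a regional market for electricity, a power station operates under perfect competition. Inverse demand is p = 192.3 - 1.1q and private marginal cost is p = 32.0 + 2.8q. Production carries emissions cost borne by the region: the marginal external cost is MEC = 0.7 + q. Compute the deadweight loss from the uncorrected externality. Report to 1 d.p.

Market equilibrium (private): 32.0 + 2.8q = 192.3 - 1.1q → q_m = 41.1026.
Social marginal cost = private MC + MEC = 32.7 + 3.8q.
Set SMC = demand: 32.7 + 3.8q = 192.3 - 1.1q → q* = 32.5714.
The loss is the area between SMC and demand from q* to q_m; with linear curves that's a triangle of height MEC(q_m).
DWL = ½ × 8.5312 × 41.8026 = 178.3132.

DWL = 178.3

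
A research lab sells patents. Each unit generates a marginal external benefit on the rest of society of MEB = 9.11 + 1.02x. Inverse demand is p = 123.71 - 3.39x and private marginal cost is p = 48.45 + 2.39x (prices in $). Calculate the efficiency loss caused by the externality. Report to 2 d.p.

DWL = $52.66

Market equilibrium (private): 48.45 + 2.39x = 123.71 - 3.39x → x_m = 13.0208.
Social marginal cost = private MC − MEB = 39.34 + 1.37x.
Set SMC = demand: 39.34 + 1.37x = 123.71 - 3.39x → x* = 17.7248.
Between x* and x_m the wedge demand − SMC runs linearly from 0 to MEB(x_m), so the loss is a triangle.
DWL = ½ × 4.7040 × 22.3912 = 52.6641.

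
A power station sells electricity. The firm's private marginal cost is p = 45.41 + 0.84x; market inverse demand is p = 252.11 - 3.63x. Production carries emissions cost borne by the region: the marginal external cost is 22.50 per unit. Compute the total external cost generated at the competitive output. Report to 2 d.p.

Market equilibrium (private): 45.41 + 0.84x = 252.11 - 3.63x → x_m = 46.2416.
Total external cost = MEC × x_m = 22.50 × 46.2416 = 1040.4360.

1040.44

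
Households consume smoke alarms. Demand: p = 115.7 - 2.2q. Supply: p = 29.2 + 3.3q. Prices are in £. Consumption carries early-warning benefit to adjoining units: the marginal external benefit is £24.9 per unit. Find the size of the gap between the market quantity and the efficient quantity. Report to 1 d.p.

4.5 units

Market equilibrium (private): 29.2 + 3.3q = 115.7 - 2.2q → q_m = 15.7273.
Social marginal benefit = demand + MEB = 140.6 - 2.2q.
Set SMB = MC: 140.6 - 2.2q = 29.2 + 3.3q → q* = 20.2545.
Gap = |15.7273 − 20.2545| = 4.5272.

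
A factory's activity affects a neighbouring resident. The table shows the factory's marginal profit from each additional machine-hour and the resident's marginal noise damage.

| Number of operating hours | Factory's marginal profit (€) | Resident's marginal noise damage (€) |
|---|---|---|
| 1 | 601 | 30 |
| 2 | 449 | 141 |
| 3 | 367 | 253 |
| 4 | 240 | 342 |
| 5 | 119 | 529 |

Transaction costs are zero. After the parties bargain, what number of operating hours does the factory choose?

3

Bargaining reaches the level where marginal profit last exceeds marginal noise damage.
That holds through level 3 (367 ≥ 253) but not at 4 (240 < 342).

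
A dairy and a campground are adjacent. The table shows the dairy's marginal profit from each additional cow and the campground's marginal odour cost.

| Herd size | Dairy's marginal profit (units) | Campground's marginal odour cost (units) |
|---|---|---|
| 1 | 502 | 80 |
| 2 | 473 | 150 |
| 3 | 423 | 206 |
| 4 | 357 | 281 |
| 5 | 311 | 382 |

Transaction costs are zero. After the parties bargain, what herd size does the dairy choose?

4

Bargaining reaches the level where marginal profit last exceeds marginal odour cost.
That holds through level 4 (357 ≥ 281) but not at 5 (311 < 382).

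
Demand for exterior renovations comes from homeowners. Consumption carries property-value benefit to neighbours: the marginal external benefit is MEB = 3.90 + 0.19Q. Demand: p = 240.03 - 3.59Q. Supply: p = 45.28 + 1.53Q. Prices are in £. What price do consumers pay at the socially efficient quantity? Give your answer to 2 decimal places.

Social marginal benefit = demand + MEB = 243.93 - 3.40Q.
Set SMB = MC: 243.93 - 3.40Q = 45.28 + 1.53Q → Q* = 40.2941.
Consumer price on the demand curve at Q*: 240.03 − 3.59×40.2941 = 95.3742.

P = £95.37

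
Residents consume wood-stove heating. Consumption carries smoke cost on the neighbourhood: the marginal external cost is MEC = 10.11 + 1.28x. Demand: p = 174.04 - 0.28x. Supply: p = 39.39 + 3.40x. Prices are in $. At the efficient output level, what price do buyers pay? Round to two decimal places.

Social marginal benefit = demand − MEC = 163.93 - 1.56x.
Set SMB = MC: 163.93 - 1.56x = 39.39 + 3.40x → x* = 25.1089.
Consumer price on the demand curve at x*: 174.04 − 0.28×25.1089 = 167.0095.

P = $167.01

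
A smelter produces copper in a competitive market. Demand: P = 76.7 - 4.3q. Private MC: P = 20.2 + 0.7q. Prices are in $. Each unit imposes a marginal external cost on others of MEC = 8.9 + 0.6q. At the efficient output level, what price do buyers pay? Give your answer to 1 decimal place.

Social marginal cost = private MC + MEC = 29.1 + 1.3q.
Set SMC = demand: 29.1 + 1.3q = 76.7 - 4.3q → q* = 8.5000.
Consumer price on the demand curve at q*: 76.7 − 4.3×8.5000 = 40.1500.

P = $40.2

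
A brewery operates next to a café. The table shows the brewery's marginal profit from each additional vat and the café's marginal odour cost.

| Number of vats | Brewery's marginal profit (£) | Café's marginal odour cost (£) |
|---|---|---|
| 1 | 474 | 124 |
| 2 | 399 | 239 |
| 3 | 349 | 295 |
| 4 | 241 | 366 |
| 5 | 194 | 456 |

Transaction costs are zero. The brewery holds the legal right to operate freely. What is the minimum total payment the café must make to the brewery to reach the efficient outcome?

Left alone the brewery would choose level 5 (marginal profit stays positive).
Efficient level: k* = 3 (marginal profit ≥ marginal odour cost through 3).
The café must at least cover the brewery's forgone profit from cutting 5→3: 241 + 194 = 435.

£435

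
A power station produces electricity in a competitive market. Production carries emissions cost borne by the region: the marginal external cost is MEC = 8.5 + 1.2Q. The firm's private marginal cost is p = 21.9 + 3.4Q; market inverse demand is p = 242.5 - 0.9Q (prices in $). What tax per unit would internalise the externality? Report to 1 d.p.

Social marginal cost = private MC + MEC = 30.4 + 4.6Q.
Set SMC = demand: 30.4 + 4.6Q = 242.5 - 0.9Q → Q* = 38.5636.
The Pigouvian tax equals MEC at Q*: 8.5 + 1.2×38.5636 = 54.7763.

tax = $54.8 per unit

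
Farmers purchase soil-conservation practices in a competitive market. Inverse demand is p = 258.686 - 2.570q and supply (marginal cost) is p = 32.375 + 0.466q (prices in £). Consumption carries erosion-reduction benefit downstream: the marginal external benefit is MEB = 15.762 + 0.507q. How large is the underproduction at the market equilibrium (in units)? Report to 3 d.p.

Market equilibrium (private): 32.375 + 0.466q = 258.686 - 2.570q → q_m = 74.5425.
Social marginal benefit = demand + MEB = 274.448 - 2.063q.
Set SMB = MC: 274.448 - 2.063q = 32.375 + 0.466q → q* = 95.7189.
Gap = |74.5425 − 95.7189| = 21.1764.

21.176 units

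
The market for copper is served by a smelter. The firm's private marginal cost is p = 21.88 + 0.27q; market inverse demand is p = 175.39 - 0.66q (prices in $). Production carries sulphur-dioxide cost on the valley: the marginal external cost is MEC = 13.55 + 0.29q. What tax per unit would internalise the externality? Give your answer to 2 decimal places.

tax = $46.82 per unit

Social marginal cost = private MC + MEC = 35.43 + 0.56q.
Set SMC = demand: 35.43 + 0.56q = 175.39 - 0.66q → q* = 114.7213.
The Pigouvian tax equals MEC at q*: 13.55 + 0.29×114.7213 = 46.8192.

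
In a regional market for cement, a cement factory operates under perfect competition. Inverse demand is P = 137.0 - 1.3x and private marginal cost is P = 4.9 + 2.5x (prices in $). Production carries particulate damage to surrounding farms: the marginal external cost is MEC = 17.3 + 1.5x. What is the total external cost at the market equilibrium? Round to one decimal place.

$1507.8

Market equilibrium (private): 4.9 + 2.5x = 137.0 - 1.3x → x_m = 34.7632.
Total external cost = ∫₀^{x_m} (17.3 + 1.5x) dx = 17.3×34.7632 + ½×1.5×34.7632² = 1507.7634.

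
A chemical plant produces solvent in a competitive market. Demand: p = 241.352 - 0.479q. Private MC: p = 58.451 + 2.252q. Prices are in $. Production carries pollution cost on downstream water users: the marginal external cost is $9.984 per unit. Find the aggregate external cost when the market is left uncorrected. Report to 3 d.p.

Market equilibrium (private): 58.451 + 2.252q = 241.352 - 0.479q → q_m = 66.9722.
Total external cost = MEC × q_m = 9.984 × 66.9722 = 668.6504.

$668.650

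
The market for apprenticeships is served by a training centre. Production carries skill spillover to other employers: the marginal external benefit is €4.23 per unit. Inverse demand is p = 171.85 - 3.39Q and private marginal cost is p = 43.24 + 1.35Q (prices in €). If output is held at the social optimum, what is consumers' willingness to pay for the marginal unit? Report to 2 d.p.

P = €76.84

Social marginal cost = private MC − MEB = 39.01 + 1.35Q.
Set SMC = demand: 39.01 + 1.35Q = 171.85 - 3.39Q → Q* = 28.0253.
Consumer price on the demand curve at Q*: 171.85 − 3.39×28.0253 = 76.8442.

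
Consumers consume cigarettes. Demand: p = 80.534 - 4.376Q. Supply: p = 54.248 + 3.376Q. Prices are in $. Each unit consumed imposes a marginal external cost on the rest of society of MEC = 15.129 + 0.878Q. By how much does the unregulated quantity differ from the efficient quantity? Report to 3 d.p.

2.098 units

Market equilibrium (private): 54.248 + 3.376Q = 80.534 - 4.376Q → Q_m = 3.3909.
Social marginal benefit = demand − MEC = 65.405 - 5.254Q.
Set SMB = MC: 65.405 - 5.254Q = 54.248 + 3.376Q → Q* = 1.2928.
Gap = |3.3909 − 1.2928| = 2.0981.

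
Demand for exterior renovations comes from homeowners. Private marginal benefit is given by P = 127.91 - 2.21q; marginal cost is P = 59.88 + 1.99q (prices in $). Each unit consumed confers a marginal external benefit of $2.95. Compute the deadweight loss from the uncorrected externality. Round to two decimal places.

Market equilibrium (private): 59.88 + 1.99q = 127.91 - 2.21q → q_m = 16.1976.
Social marginal benefit = demand + MEB = 130.86 - 2.21q.
Set SMB = MC: 130.86 - 2.21q = 59.88 + 1.99q → q* = 16.9000.
The welfare-loss triangle has base |q_m − q*| and height MEB(q_m) (the vertical gap between SMB and MC is zero at q* and MEB at q_m).
DWL = ½ × 0.7024 × 2.9500 = 1.0360.

DWL = $1.04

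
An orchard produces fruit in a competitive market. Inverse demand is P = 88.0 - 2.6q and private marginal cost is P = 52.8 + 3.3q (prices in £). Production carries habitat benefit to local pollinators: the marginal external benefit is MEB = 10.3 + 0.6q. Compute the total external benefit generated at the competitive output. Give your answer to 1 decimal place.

Market equilibrium (private): 52.8 + 3.3q = 88.0 - 2.6q → q_m = 5.9661.
Total external benefit = ∫₀^{q_m} (10.3 + 0.6q) dq = 10.3×5.9661 + ½×0.6×5.9661² = 72.1291.

£72.1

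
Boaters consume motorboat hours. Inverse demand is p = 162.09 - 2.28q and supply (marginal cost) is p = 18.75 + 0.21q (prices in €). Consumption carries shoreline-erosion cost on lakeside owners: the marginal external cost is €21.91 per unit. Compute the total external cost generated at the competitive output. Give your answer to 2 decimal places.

Market equilibrium (private): 18.75 + 0.21q = 162.09 - 2.28q → q_m = 57.5663.
Total external cost = MEC × q_m = 21.91 × 57.5663 = 1261.2776.

€1261.28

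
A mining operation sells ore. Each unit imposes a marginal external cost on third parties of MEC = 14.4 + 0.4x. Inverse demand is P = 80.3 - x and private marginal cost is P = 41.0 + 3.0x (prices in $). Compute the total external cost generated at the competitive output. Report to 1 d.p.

$160.8

Market equilibrium (private): 41.0 + 3.0x = 80.3 - x → x_m = 9.8250.
Total external cost = ∫₀^{x_m} (14.4 + 0.4x) dx = 14.4×9.8250 + ½×0.4×9.8250² = 160.7861.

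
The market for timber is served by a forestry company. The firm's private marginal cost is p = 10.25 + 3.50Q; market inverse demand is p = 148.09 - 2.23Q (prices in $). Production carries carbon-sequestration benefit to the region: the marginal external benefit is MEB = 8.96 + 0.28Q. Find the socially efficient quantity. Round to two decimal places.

Social marginal cost = private MC − MEB = 1.29 + 3.22Q.
Set SMC = demand: 1.29 + 3.22Q = 148.09 - 2.23Q → Q* = 26.9358.

Q* = 26.94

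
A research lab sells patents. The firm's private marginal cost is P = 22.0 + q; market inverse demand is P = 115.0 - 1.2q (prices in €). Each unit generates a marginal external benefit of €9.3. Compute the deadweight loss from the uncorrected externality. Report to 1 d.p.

DWL = €19.7

Market equilibrium (private): 22.0 + q = 115.0 - 1.2q → q_m = 42.2727.
Social marginal cost = private MC − MEB = 12.7 + q.
Set SMC = demand: 12.7 + q = 115.0 - 1.2q → q* = 46.5000.
Height of the DWL triangle at q_m is demand(q_m) − SMC(q_m) = MEB(q_m) = 9.3000.
DWL = ½ × 4.2273 × 9.3000 = 19.6569.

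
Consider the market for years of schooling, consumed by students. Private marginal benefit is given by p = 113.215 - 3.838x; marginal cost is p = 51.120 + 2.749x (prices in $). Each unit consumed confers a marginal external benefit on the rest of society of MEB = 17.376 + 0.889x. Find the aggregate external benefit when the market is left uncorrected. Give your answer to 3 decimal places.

Market equilibrium (private): 51.120 + 2.749x = 113.215 - 3.838x → x_m = 9.4269.
Total external benefit = ∫₀^{x_m} (17.376 + 0.889x) dx = 17.376×9.4269 + ½×0.889×9.4269² = 203.3029.

$203.303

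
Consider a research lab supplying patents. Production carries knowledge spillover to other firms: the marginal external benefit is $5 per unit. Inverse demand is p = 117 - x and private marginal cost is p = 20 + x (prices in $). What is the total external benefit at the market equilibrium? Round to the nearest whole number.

Market equilibrium (private): 20 + x = 117 - x → x_m = 48.5000.
Total external benefit = MEB × x_m = 5 × 48.5000 = 242.5000.

$243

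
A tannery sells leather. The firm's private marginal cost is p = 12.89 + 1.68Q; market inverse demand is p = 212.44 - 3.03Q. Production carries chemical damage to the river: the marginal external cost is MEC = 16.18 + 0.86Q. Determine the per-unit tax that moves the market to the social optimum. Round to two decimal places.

Social marginal cost = private MC + MEC = 29.07 + 2.54Q.
Set SMC = demand: 29.07 + 2.54Q = 212.44 - 3.03Q → Q* = 32.9210.
The Pigouvian tax equals MEC at Q*: 16.18 + 0.86×32.9210 = 44.4921.

tax = 44.49 per unit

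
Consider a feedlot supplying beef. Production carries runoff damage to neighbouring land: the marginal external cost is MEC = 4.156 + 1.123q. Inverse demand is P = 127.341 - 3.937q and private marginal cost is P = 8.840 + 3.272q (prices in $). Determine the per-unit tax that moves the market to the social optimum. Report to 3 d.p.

tax = $19.568 per unit

Social marginal cost = private MC + MEC = 12.996 + 4.395q.
Set SMC = demand: 12.996 + 4.395q = 127.341 - 3.937q → q* = 13.7236.
The Pigouvian tax equals MEC at q*: 4.156 + 1.123×13.7236 = 19.5676.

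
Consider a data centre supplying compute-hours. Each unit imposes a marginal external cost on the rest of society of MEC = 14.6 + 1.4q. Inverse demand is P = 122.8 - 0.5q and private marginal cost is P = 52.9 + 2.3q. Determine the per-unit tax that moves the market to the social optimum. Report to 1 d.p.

Social marginal cost = private MC + MEC = 67.5 + 3.7q.
Set SMC = demand: 67.5 + 3.7q = 122.8 - 0.5q → q* = 13.1667.
The Pigouvian tax equals MEC at q*: 14.6 + 1.4×13.1667 = 33.0334.

tax = 33.0 per unit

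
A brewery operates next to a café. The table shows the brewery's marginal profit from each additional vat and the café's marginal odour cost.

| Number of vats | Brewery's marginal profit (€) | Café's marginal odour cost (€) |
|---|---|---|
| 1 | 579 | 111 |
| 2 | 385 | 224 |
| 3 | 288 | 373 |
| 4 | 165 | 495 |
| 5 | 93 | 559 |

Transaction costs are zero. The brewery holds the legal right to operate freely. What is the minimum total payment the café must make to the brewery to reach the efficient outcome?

€546

Left alone the brewery would choose level 5 (marginal profit stays positive).
Efficient level: k* = 2 (marginal profit ≥ marginal odour cost through 2).
The café must at least cover the brewery's forgone profit from cutting 5→2: 288 + 165 + 93 = 546.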